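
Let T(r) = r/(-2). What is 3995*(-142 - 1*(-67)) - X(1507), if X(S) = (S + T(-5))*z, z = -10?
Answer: -284530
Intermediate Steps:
T(r) = -r/2 (T(r) = r*(-½) = -r/2)
X(S) = -25 - 10*S (X(S) = (S - ½*(-5))*(-10) = (S + 5/2)*(-10) = (5/2 + S)*(-10) = -25 - 10*S)
3995*(-142 - 1*(-67)) - X(1507) = 3995*(-142 - 1*(-67)) - (-25 - 10*1507) = 3995*(-142 + 67) - (-25 - 15070) = 3995*(-75) - 1*(-15095) = -299625 + 15095 = -284530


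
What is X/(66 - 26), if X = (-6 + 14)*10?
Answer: 2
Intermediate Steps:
X = 80 (X = 8*10 = 80)
X/(66 - 26) = 80/(66 - 26) = 80/40 = 80*(1/40) = 2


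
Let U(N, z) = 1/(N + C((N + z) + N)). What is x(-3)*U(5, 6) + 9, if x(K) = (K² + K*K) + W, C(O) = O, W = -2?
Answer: 205/21 ≈ 9.7619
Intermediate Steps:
x(K) = -2 + 2*K² (x(K) = (K² + K*K) - 2 = (K² + K²) - 2 = 2*K² - 2 = -2 + 2*K²)
U(N, z) = 1/(z + 3*N) (U(N, z) = 1/(N + ((N + z) + N)) = 1/(N + (z + 2*N)) = 1/(z + 3*N))
x(-3)*U(5, 6) + 9 = (-2 + 2*(-3)²)/(6 + 3*5) + 9 = (-2 + 2*9)/(6 + 15) + 9 = (-2 + 18)/21 + 9 = 16*(1/21) + 9 = 16/21 + 9 = 205/21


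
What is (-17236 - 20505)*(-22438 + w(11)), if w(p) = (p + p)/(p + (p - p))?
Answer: 846757076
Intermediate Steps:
w(p) = 2 (w(p) = (2*p)/(p + 0) = (2*p)/p = 2)
(-17236 - 20505)*(-22438 + w(11)) = (-17236 - 20505)*(-22438 + 2) = -37741*(-22436) = 846757076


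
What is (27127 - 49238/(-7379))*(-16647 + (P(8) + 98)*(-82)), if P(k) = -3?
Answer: -4892760769127/7379 ≈ -6.6307e+8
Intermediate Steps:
(27127 - 49238/(-7379))*(-16647 + (P(8) + 98)*(-82)) = (27127 - 49238/(-7379))*(-16647 + (-3 + 98)*(-82)) = (27127 - 49238*(-1/7379))*(-16647 + 95*(-82)) = (27127 + 49238/7379)*(-16647 - 7790) = (200219371/7379)*(-24437) = -4892760769127/7379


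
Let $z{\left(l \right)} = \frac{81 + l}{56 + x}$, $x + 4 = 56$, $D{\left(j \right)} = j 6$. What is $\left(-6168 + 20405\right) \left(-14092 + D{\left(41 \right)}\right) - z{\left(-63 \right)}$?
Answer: $- \frac{1182753013}{6} \approx -1.9713 \cdot 10^{8}$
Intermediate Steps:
$D{\left(j \right)} = 6 j$
$x = 52$ ($x = -4 + 56 = 52$)
$z{\left(l \right)} = \frac{3}{4} + \frac{l}{108}$ ($z{\left(l \right)} = \frac{81 + l}{56 + 52} = \frac{81 + l}{108} = \left(81 + l\right) \frac{1}{108} = \frac{3}{4} + \frac{l}{108}$)
$\left(-6168 + 20405\right) \left(-14092 + D{\left(41 \right)}\right) - z{\left(-63 \right)} = \left(-6168 + 20405\right) \left(-14092 + 6 \cdot 41\right) - \left(\frac{3}{4} + \frac{1}{108} \left(-63\right)\right) = 14237 \left(-14092 + 246\right) - \left(\frac{3}{4} - \frac{7}{12}\right) = 14237 \left(-13846\right) - \frac{1}{6} = -197125502 - \frac{1}{6} = - \frac{1182753013}{6}$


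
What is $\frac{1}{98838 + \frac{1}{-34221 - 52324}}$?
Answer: $\frac{86545}{8553934709} \approx 1.0118 \cdot 10^{-5}$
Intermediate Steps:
$\frac{1}{98838 + \frac{1}{-34221 - 52324}} = \frac{1}{98838 + \frac{1}{-86545}} = \frac{1}{98838 - \frac{1}{86545}} = \frac{1}{\frac{8553934709}{86545}} = \frac{86545}{8553934709}$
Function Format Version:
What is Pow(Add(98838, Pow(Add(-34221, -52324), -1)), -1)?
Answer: Rational(86545, 8553934709) ≈ 1.0118e-5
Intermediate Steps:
Pow(Add(98838, Pow(Add(-34221, -52324), -1)), -1) = Pow(Add(98838, Pow(-86545, -1)), -1) = Pow(Add(98838, Rational(-1, 86545)), -1) = Pow(Rational(8553934709, 86545), -1) = Rational(86545, 8553934709)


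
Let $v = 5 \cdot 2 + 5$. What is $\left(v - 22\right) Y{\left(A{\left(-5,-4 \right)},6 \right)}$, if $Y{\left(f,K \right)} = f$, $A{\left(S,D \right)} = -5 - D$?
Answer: $7$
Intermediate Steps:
$v = 15$ ($v = 10 + 5 = 15$)
$\left(v - 22\right) Y{\left(A{\left(-5,-4 \right)},6 \right)} = \left(15 - 22\right) \left(-5 - -4\right) = - 7 \left(-5 + 4\right) = \left(-7\right) \left(-1\right) = 7$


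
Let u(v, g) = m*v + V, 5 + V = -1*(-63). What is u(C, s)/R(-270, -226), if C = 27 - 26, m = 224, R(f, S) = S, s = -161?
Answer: -141/113 ≈ -1.2478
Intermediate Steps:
V = 58 (V = -5 - 1*(-63) = -5 + 63 = 58)
C = 1
u(v, g) = 58 + 224*v (u(v, g) = 224*v + 58 = 58 + 224*v)
u(C, s)/R(-270, -226) = (58 + 224*1)/(-226) = (58 + 224)*(-1/226) = 282*(-1/226) = -141/113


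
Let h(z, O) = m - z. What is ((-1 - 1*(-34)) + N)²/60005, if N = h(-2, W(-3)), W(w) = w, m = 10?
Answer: 405/12001 ≈ 0.033747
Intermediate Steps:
h(z, O) = 10 - z
N = 12 (N = 10 - 1*(-2) = 10 + 2 = 12)
((-1 - 1*(-34)) + N)²/60005 = ((-1 - 1*(-34)) + 12)²/60005 = ((-1 + 34) + 12)²*(1/60005) = (33 + 12)²*(1/60005) = 45²*(1/60005) = 2025*(1/60005) = 405/12001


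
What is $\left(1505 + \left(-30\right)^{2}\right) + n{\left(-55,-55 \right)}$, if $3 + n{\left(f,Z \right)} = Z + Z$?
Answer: $2292$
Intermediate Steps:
$n{\left(f,Z \right)} = -3 + 2 Z$ ($n{\left(f,Z \right)} = -3 + \left(Z + Z\right) = -3 + 2 Z$)
$\left(1505 + \left(-30\right)^{2}\right) + n{\left(-55,-55 \right)} = \left(1505 + \left(-30\right)^{2}\right) + \left(-3 + 2 \left(-55\right)\right) = \left(1505 + 900\right) - 113 = 2405 - 113 = 2292$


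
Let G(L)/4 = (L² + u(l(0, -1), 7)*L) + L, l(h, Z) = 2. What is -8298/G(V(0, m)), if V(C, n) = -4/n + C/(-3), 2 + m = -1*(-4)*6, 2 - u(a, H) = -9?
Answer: 502029/520 ≈ 965.44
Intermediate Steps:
u(a, H) = 11 (u(a, H) = 2 - 1*(-9) = 2 + 9 = 11)
m = 22 (m = -2 - 1*(-4)*6 = -2 + 4*6 = -2 + 24 = 22)
V(C, n) = -4/n - C/3 (V(C, n) = -4/n + C*(-⅓) = -4/n - C/3)
G(L) = 4*L² + 48*L (G(L) = 4*((L² + 11*L) + L) = 4*(L² + 12*L) = 4*L² + 48*L)
-8298/G(V(0, m)) = -8298*1/(4*(12 + (-4/22 - ⅓*0))*(-4/22 - ⅓*0)) = -8298*1/(4*(12 + (-4*1/22 + 0))*(-4*1/22 + 0)) = -8298*1/(4*(12 + (-2/11 + 0))*(-2/11 + 0)) = -8298*(-11/(8*(12 - 2/11))) = -8298/(4*(-2/11)*(130/11)) = -8298/(-1040/121) = -8298*(-121/1040) = 502029/520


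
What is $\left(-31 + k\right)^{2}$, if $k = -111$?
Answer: $20164$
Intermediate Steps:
$\left(-31 + k\right)^{2} = \left(-31 - 111\right)^{2} = \left(-142\right)^{2} = 20164$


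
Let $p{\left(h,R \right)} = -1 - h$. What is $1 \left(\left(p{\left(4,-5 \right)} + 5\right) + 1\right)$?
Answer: $1$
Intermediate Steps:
$1 \left(\left(p{\left(4,-5 \right)} + 5\right) + 1\right) = 1 \left(\left(\left(-1 - 4\right) + 5\right) + 1\right) = 1 \left(\left(-5 + 5\right) + 1\right) = 1 \left(0 + 1\right) = 1 \cdot 1 = 1$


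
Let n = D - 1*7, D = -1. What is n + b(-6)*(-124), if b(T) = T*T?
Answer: -4472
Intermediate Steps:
n = -8 (n = -1 - 1*7 = -1 - 7 = -8)
b(T) = T**2
n + b(-6)*(-124) = -8 + (-6)**2*(-124) = -8 + 36*(-124) = -8 - 4464 = -4472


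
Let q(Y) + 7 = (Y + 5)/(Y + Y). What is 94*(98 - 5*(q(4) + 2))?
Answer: 44133/4 ≈ 11033.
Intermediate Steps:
q(Y) = -7 + (5 + Y)/(2*Y) (q(Y) = -7 + (Y + 5)/(Y + Y) = -7 + (5 + Y)/((2*Y)) = -7 + (5 + Y)*(1/(2*Y)) = -7 + (5 + Y)/(2*Y))
94*(98 - 5*(q(4) + 2)) = 94*(98 - 5*((½)*(5 - 13*4)/4 + 2)) = 94*(98 - 5*((½)*(¼)*(5 - 52) + 2)) = 94*(98 - 5*((½)*(¼)*(-47) + 2)) = 94*(98 - 5*(-47/8 + 2)) = 94*(98 - 5*(-31/8)) = 94*(98 + 155/8) = 94*(939/8) = 44133/4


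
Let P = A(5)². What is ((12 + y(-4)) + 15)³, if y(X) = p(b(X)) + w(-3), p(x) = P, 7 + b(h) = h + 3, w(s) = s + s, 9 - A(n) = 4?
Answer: 97336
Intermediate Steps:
A(n) = 5 (A(n) = 9 - 1*4 = 9 - 4 = 5)
w(s) = 2*s
b(h) = -4 + h (b(h) = -7 + (h + 3) = -7 + (3 + h) = -4 + h)
P = 25 (P = 5² = 25)
p(x) = 25
y(X) = 19 (y(X) = 25 + 2*(-3) = 25 - 6 = 19)
((12 + y(-4)) + 15)³ = ((12 + 19) + 15)³ = (31 + 15)³ = 46³ = 97336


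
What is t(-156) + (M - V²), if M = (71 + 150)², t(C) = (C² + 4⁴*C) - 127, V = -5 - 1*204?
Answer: -10567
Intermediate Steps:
V = -209 (V = -5 - 204 = -209)
t(C) = -127 + C² + 256*C (t(C) = (C² + 256*C) - 127 = -127 + C² + 256*C)
M = 48841 (M = 221² = 48841)
t(-156) + (M - V²) = (-127 + (-156)² + 256*(-156)) + (48841 - 1*(-209)²) = (-127 + 24336 - 39936) + (48841 - 1*43681) = -15727 + (48841 - 43681) = -15727 + 5160 = -10567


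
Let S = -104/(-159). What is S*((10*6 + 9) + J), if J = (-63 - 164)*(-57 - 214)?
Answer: 120848/3 ≈ 40283.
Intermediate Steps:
J = 61517 (J = -227*(-271) = 61517)
S = 104/159 (S = -104*(-1/159) = 104/159 ≈ 0.65409)
S*((10*6 + 9) + J) = 104*((10*6 + 9) + 61517)/159 = 104*((60 + 9) + 61517)/159 = 104*(69 + 61517)/159 = (104/159)*61586 = 120848/3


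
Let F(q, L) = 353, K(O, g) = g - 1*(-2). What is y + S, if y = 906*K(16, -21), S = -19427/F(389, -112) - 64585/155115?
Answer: -189119805988/10951119 ≈ -17269.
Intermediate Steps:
K(O, g) = 2 + g (K(O, g) = g + 2 = 2 + g)
S = -607243522/10951119 (S = -19427/353 - 64585/155115 = -19427*1/353 - 64585*1/155115 = -19427/353 - 12917/31023 = -607243522/10951119 ≈ -55.450)
y = -17214 (y = 906*(2 - 21) = 906*(-19) = -17214)
y + S = -17214 - 607243522/10951119 = -189119805988/10951119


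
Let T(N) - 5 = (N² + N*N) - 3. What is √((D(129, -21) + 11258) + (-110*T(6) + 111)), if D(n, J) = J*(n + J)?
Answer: 31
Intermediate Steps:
D(n, J) = J*(J + n)
T(N) = 2 + 2*N² (T(N) = 5 + ((N² + N*N) - 3) = 5 + ((N² + N²) - 3) = 5 + (2*N² - 3) = 5 + (-3 + 2*N²) = 2 + 2*N²)
√((D(129, -21) + 11258) + (-110*T(6) + 111)) = √((-21*(-21 + 129) + 11258) + (-110*(2 + 2*6²) + 111)) = √((-21*108 + 11258) + (-110*(2 + 2*36) + 111)) = √((-2268 + 11258) + (-110*(2 + 72) + 111)) = √(8990 + (-110*74 + 111)) = √(8990 + (-8140 + 111)) = √(8990 - 8029) = √961 = 31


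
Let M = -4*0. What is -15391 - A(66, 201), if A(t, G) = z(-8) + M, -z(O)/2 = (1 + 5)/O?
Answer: -30785/2 ≈ -15393.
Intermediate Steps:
M = 0
z(O) = -12/O (z(O) = -2*(1 + 5)/O = -12/O)
A(t, G) = 3/2 (A(t, G) = -12/(-8) + 0 = -12*(-⅛) + 0 = 3/2 + 0 = 3/2)
-15391 - A(66, 201) = -15391 - 1*3/2 = -15391 - 3/2 = -30785/2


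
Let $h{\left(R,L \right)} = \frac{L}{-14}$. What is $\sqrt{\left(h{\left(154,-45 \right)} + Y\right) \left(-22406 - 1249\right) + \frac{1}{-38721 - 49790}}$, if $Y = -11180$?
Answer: $\frac{\sqrt{405966729701354317594}}{1239154} \approx 16260.0$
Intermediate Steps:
$h{\left(R,L \right)} = - \frac{L}{14}$ ($h{\left(R,L \right)} = L \left(- \frac{1}{14}\right) = - \frac{L}{14}$)
$\sqrt{\left(h{\left(154,-45 \right)} + Y\right) \left(-22406 - 1249\right) + \frac{1}{-38721 - 49790}} = \sqrt{\left(\left(- \frac{1}{14}\right) \left(-45\right) - 11180\right) \left(-22406 - 1249\right) + \frac{1}{-38721 - 49790}} = \sqrt{\left(\frac{45}{14} - 11180\right) \left(-23655\right) + \frac{1}{-88511}} = \sqrt{\left(- \frac{156475}{14}\right) \left(-23655\right) - \frac{1}{88511}} = \sqrt{\frac{3701416125}{14} - \frac{1}{88511}} = \sqrt{\frac{327616042639861}{1239154}} = \frac{\sqrt{405966729701354317594}}{1239154}$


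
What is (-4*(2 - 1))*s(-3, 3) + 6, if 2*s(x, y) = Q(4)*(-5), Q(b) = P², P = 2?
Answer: 46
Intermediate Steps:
Q(b) = 4 (Q(b) = 2² = 4)
s(x, y) = -10 (s(x, y) = (4*(-5))/2 = (½)*(-20) = -10)
(-4*(2 - 1))*s(-3, 3) + 6 = -4*(2 - 1)*(-10) + 6 = -4*1*(-10) + 6 = -4*(-10) + 6 = 40 + 6 = 46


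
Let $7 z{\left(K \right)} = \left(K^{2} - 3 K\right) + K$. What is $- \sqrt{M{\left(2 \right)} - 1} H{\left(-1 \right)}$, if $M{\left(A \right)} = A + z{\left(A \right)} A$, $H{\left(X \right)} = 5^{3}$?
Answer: $-125$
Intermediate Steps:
$H{\left(X \right)} = 125$
$z{\left(K \right)} = - \frac{2 K}{7} + \frac{K^{2}}{7}$ ($z{\left(K \right)} = \frac{\left(K^{2} - 3 K\right) + K}{7} = \frac{K^{2} - 2 K}{7} = - \frac{2 K}{7} + \frac{K^{2}}{7}$)
$M{\left(A \right)} = A + \frac{A^{2} \left(-2 + A\right)}{7}$ ($M{\left(A \right)} = A + \frac{A \left(-2 + A\right)}{7} A = A + \frac{A^{2} \left(-2 + A\right)}{7}$)
$- \sqrt{M{\left(2 \right)} - 1} H{\left(-1 \right)} = - \sqrt{\frac{1}{7} \cdot 2 \left(7 + 2 \left(-2 + 2\right)\right) - 1} \cdot 125 = - \sqrt{\frac{1}{7} \cdot 2 \left(7 + 2 \cdot 0\right) - 1} \cdot 125 = - \sqrt{\frac{1}{7} \cdot 2 \left(7 + 0\right) - 1} \cdot 125 = - \sqrt{\frac{1}{7} \cdot 2 \cdot 7 - 1} \cdot 125 = - \sqrt{2 - 1} \cdot 125 = - \sqrt{1} \cdot 125 = \left(-1\right) 1 \cdot 125 = \left(-1\right) 125 = -125$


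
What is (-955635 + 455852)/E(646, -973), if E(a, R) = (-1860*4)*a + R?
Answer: 499783/4807213 ≈ 0.10397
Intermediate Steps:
E(a, R) = R - 7440*a (E(a, R) = -7440*a + R = R - 7440*a)
(-955635 + 455852)/E(646, -973) = (-955635 + 455852)/(-973 - 7440*646) = -499783/(-973 - 4806240) = -499783/(-4807213) = -499783*(-1/4807213) = 499783/4807213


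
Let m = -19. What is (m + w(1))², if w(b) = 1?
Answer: 324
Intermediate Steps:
(m + w(1))² = (-19 + 1)² = (-18)² = 324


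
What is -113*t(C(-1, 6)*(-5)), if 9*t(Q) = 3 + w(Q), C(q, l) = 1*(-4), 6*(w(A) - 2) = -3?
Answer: -113/2 ≈ -56.500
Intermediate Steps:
w(A) = 3/2 (w(A) = 2 + (⅙)*(-3) = 2 - ½ = 3/2)
C(q, l) = -4
t(Q) = ½ (t(Q) = (3 + 3/2)/9 = (⅑)*(9/2) = ½)
-113*t(C(-1, 6)*(-5)) = -113*½ = -113/2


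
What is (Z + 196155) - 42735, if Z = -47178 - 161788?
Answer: -55546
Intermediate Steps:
Z = -208966
(Z + 196155) - 42735 = (-208966 + 196155) - 42735 = -12811 - 42735 = -55546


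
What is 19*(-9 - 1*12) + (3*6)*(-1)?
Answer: -417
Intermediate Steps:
19*(-9 - 1*12) + (3*6)*(-1) = 19*(-9 - 12) + 18*(-1) = 19*(-21) - 18 = -399 - 18 = -417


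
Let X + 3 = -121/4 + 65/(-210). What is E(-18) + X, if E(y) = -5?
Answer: -3239/84 ≈ -38.560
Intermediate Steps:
X = -2819/84 (X = -3 + (-121/4 + 65/(-210)) = -3 + (-121*¼ + 65*(-1/210)) = -3 + (-121/4 - 13/42) = -3 - 2567/84 = -2819/84 ≈ -33.560)
E(-18) + X = -5 - 2819/84 = -3239/84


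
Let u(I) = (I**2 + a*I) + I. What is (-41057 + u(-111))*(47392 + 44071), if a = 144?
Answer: -4100377753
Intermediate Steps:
u(I) = I**2 + 145*I (u(I) = (I**2 + 144*I) + I = I**2 + 145*I)
(-41057 + u(-111))*(47392 + 44071) = (-41057 - 111*(145 - 111))*(47392 + 44071) = (-41057 - 111*34)*91463 = (-41057 - 3774)*91463 = -44831*91463 = -4100377753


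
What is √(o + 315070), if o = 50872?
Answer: √365942 ≈ 604.93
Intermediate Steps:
√(o + 315070) = √(50872 + 315070) = √365942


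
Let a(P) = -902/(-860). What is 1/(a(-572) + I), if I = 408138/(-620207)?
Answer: 266689010/104214017 ≈ 2.5591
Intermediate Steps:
I = -408138/620207 (I = 408138*(-1/620207) = -408138/620207 ≈ -0.65807)
a(P) = 451/430 (a(P) = -902*(-1/860) = 451/430)
1/(a(-572) + I) = 1/(451/430 - 408138/620207) = 1/(104214017/266689010) = 266689010/104214017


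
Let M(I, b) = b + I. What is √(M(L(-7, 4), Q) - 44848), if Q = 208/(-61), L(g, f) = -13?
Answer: 3*I*√18548941/61 ≈ 211.81*I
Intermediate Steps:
Q = -208/61 (Q = 208*(-1/61) = -208/61 ≈ -3.4098)
M(I, b) = I + b
√(M(L(-7, 4), Q) - 44848) = √((-13 - 208/61) - 44848) = √(-1001/61 - 44848) = √(-2736729/61) = 3*I*√18548941/61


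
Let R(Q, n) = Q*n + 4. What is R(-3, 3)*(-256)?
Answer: 1280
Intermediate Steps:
R(Q, n) = 4 + Q*n
R(-3, 3)*(-256) = (4 - 3*3)*(-256) = (4 - 9)*(-256) = -5*(-256) = 1280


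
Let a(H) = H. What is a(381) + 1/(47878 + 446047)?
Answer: 188185426/493925 ≈ 381.00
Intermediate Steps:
a(381) + 1/(47878 + 446047) = 381 + 1/(47878 + 446047) = 381 + 1/493925 = 188185426/493925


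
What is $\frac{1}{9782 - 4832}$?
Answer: $\frac{1}{4950} \approx 0.00020202$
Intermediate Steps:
$\frac{1}{9782 - 4832} = \frac{1}{4950}$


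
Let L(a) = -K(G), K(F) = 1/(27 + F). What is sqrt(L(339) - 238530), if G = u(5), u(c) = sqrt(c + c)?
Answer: sqrt(-6440311 - 238530*sqrt(10))/sqrt(27 + sqrt(10)) ≈ 488.4*I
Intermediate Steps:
u(c) = sqrt(2)*sqrt(c) (u(c) = sqrt(2*c) = sqrt(2)*sqrt(c))
G = sqrt(10) (G = sqrt(2)*sqrt(5) = sqrt(10) ≈ 3.1623)
L(a) = -1/(27 + sqrt(10))
sqrt(L(339) - 238530) = sqrt((-27/719 + sqrt(10)/719) - 238530) = sqrt(-171503097/719 + sqrt(10)/719)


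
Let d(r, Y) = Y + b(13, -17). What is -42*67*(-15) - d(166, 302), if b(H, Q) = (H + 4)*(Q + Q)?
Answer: 42486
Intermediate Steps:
b(H, Q) = 2*Q*(4 + H) (b(H, Q) = (4 + H)*(2*Q) = 2*Q*(4 + H))
d(r, Y) = -578 + Y (d(r, Y) = Y + 2*(-17)*(4 + 13) = Y + 2*(-17)*17 = Y - 578 = -578 + Y)
-42*67*(-15) - d(166, 302) = -42*67*(-15) - (-578 + 302) = -2814*(-15) - 1*(-276) = 42210 + 276 = 42486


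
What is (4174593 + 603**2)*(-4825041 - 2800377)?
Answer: -34605687218436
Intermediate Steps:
(4174593 + 603**2)*(-4825041 - 2800377) = (4174593 + 363609)*(-7625418) = 4538202*(-7625418) = -34605687218436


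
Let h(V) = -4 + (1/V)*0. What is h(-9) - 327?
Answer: -331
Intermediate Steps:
h(V) = -4 (h(V) = -4 + 0/V = -4 + 0 = -4)
h(-9) - 327 = -4 - 327 = -331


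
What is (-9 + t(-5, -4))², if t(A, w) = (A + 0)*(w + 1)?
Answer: 36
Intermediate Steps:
t(A, w) = A*(1 + w)
(-9 + t(-5, -4))² = (-9 - 5*(1 - 4))² = (-9 - 5*(-3))² = (-9 + 15)² = 6² = 36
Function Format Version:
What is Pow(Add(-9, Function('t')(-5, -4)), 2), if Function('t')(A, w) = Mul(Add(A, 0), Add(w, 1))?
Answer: 36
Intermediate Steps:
Function('t')(A, w) = Mul(A, Add(1, w))
Pow(Add(-9, Function('t')(-5, -4)), 2) = Pow(Add(-9, Mul(-5, Add(1, -4))), 2) = Pow(Add(-9, Mul(-5, -3)), 2) = Pow(Add(-9, 15), 2) = Pow(6, 2) = 36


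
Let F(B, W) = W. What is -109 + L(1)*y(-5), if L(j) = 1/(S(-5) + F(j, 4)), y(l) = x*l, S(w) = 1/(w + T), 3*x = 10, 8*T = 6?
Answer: -10889/96 ≈ -113.43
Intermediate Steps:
T = ¾ (T = (⅛)*6 = ¾ ≈ 0.75000)
x = 10/3 (x = (⅓)*10 = 10/3 ≈ 3.3333)
S(w) = 1/(¾ + w) (S(w) = 1/(w + ¾) = 1/(¾ + w))
y(l) = 10*l/3
L(j) = 17/64 (L(j) = 1/(4/(3 + 4*(-5)) + 4) = 1/(4/(3 - 20) + 4) = 1/(4/(-17) + 4) = 1/(4*(-1/17) + 4) = 1/(-4/17 + 4) = 1/(64/17) = 17/64)
-109 + L(1)*y(-5) = -109 + 17*((10/3)*(-5))/64 = -109 + (17/64)*(-50/3) = -109 - 425/96 = -10889/96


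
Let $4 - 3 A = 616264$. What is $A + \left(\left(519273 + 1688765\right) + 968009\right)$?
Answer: $2970627$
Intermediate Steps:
$A = -205420$ ($A = \frac{4}{3} - \frac{616264}{3} = -205420$)
$A + \left(\left(519273 + 1688765\right) + 968009\right) = -205420 + \left(\left(519273 + 1688765\right) + 968009\right) = -205420 + \left(2208038 + 968009\right) = -205420 + 3176047 = 2970627$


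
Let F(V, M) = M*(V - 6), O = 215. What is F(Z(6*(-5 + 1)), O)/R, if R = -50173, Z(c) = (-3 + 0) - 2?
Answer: 2365/50173 ≈ 0.047137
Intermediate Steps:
Z(c) = -5 (Z(c) = -3 - 2 = -5)
F(V, M) = M*(-6 + V)
F(Z(6*(-5 + 1)), O)/R = (215*(-6 - 5))/(-50173) = (215*(-11))*(-1/50173) = -2365*(-1/50173) = 2365/50173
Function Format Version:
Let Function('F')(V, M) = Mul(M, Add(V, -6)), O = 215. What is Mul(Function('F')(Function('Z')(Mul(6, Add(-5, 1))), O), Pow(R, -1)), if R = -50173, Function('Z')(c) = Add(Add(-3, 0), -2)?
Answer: Rational(2365, 50173) ≈ 0.047137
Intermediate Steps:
Function('Z')(c) = -5 (Function('Z')(c) = Add(-3, -2) = -5)
Function('F')(V, M) = Mul(M, Add(-6, V))
Mul(Function('F')(Function('Z')(Mul(6, Add(-5, 1))), O), Pow(R, -1)) = Mul(Mul(215, Add(-6, -5)), Pow(-50173, -1)) = Mul(Mul(215, -11), Rational(-1, 50173)) = Mul(-2365, Rational(-1, 50173)) = Rational(2365, 50173)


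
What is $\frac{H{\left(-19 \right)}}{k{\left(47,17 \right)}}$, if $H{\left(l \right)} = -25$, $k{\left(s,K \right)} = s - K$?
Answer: $- \frac{5}{6} \approx -0.83333$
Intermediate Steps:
$\frac{H{\left(-19 \right)}}{k{\left(47,17 \right)}} = - \frac{25}{47 - 17} = - \frac{25}{30} = \left(-25\right) \frac{1}{30} = - \frac{5}{6}$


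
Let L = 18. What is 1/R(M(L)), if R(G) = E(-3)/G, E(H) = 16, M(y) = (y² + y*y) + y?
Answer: 333/8 ≈ 41.625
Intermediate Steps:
M(y) = y + 2*y² (M(y) = (y² + y²) + y = 2*y² + y = y + 2*y²)
R(G) = 16/G
1/R(M(L)) = 1/(16/((18*(1 + 2*18)))) = 1/(16/((18*(1 + 36)))) = 1/(16/((18*37))) = 1/(16/666) = 1/(16*(1/666)) = 1/(8/333) = 333/8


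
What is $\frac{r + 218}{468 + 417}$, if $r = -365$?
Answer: $- \frac{49}{295} \approx -0.1661$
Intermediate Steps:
$\frac{r + 218}{468 + 417} = \frac{-365 + 218}{468 + 417} = - \frac{147}{885} = \left(-147\right) \frac{1}{885} = - \frac{49}{295}$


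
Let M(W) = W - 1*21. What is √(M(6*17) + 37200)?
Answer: 17*√129 ≈ 193.08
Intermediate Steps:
M(W) = -21 + W (M(W) = W - 21 = -21 + W)
√(M(6*17) + 37200) = √((-21 + 6*17) + 37200) = √((-21 + 102) + 37200) = √(81 + 37200) = √37281 = 17*√129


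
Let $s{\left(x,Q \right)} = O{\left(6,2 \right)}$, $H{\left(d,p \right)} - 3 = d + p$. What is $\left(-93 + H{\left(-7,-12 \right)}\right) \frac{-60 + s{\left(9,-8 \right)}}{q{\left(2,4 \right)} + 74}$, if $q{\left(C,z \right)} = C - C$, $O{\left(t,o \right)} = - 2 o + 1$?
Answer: $\frac{6867}{74} \approx 92.797$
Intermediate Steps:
$H{\left(d,p \right)} = 3 + d + p$ ($H{\left(d,p \right)} = 3 + \left(d + p\right) = 3 + d + p$)
$O{\left(t,o \right)} = 1 - 2 o$
$s{\left(x,Q \right)} = -3$ ($s{\left(x,Q \right)} = 1 - 4 = -3$)
$q{\left(C,z \right)} = 0$
$\left(-93 + H{\left(-7,-12 \right)}\right) \frac{-60 + s{\left(9,-8 \right)}}{q{\left(2,4 \right)} + 74} = \left(-93 - 16\right) \frac{-60 - 3}{0 + 74} = \left(-93 - 16\right) \left(- \frac{63}{74}\right) = - 109 \left(\left(-63\right) \frac{1}{74}\right) = \left(-109\right) \left(- \frac{63}{74}\right) = \frac{6867}{74}$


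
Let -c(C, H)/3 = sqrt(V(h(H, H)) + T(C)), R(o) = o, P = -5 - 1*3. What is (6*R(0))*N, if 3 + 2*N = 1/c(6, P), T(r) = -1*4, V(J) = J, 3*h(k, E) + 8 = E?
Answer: 0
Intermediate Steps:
h(k, E) = -8/3 + E/3
P = -8 (P = -5 - 3 = -8)
T(r) = -4
c(C, H) = -3*sqrt(-20/3 + H/3) (c(C, H) = -3*sqrt((-8/3 + H/3) - 4) = -3*sqrt(-20/3 + H/3))
N = -3/2 + I*sqrt(21)/84 (N = -3/2 + 1/(2*((-sqrt(-60 + 3*(-8))))) = -3/2 + 1/(2*((-sqrt(-60 - 24)))) = -3/2 + 1/(2*((-sqrt(-84)))) = -3/2 + 1/(2*((-2*I*sqrt(21)))) = -3/2 + (I*sqrt(21)/42)/2 = -3/2 + I*sqrt(21)/84 ≈ -1.5 + 0.054554*I)
(6*R(0))*N = (6*0)*(-3/2 + I*sqrt(21)/84) = 0*(-3/2 + I*sqrt(21)/84) = 0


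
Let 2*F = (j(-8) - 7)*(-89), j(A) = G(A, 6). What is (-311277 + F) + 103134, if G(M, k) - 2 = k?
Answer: -416375/2 ≈ -2.0819e+5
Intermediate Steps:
G(M, k) = 2 + k
j(A) = 8 (j(A) = 2 + 6 = 8)
F = -89/2 (F = ((8 - 7)*(-89))/2 = (1*(-89))/2 = (½)*(-89) = -89/2 ≈ -44.500)
(-311277 + F) + 103134 = (-311277 - 89/2) + 103134 = -622643/2 + 103134 = -416375/2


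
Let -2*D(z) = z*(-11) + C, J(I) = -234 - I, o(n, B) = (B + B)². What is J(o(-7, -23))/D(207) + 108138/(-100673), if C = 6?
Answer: -718744498/228628383 ≈ -3.1437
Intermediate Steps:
o(n, B) = 4*B² (o(n, B) = (2*B)² = 4*B²)
D(z) = -3 + 11*z/2 (D(z) = -(z*(-11) + 6)/2 = -(-11*z + 6)/2 = -(6 - 11*z)/2 = -3 + 11*z/2)
J(o(-7, -23))/D(207) + 108138/(-100673) = (-234 - 4*(-23)²)/(-3 + (11/2)*207) + 108138/(-100673) = (-234 - 4*529)/(-3 + 2277/2) + 108138*(-1/100673) = (-234 - 1*2116)/(2271/2) - 108138/100673 = (-234 - 2116)*(2/2271) - 108138/100673 = -2350*2/2271 - 108138/100673 = -4700/2271 - 108138/100673 = -718744498/228628383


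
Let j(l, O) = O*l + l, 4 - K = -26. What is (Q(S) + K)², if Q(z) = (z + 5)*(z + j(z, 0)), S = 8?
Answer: 56644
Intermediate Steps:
K = 30 (K = 4 - 1*(-26) = 4 + 26 = 30)
j(l, O) = l + O*l
Q(z) = 2*z*(5 + z) (Q(z) = (z + 5)*(z + z*(1 + 0)) = (5 + z)*(z + z*1) = (5 + z)*(z + z) = (5 + z)*(2*z) = 2*z*(5 + z))
(Q(S) + K)² = (2*8*(5 + 8) + 30)² = (2*8*13 + 30)² = (208 + 30)² = 238² = 56644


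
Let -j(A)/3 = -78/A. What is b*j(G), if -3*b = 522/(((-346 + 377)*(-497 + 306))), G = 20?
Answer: 10179/29605 ≈ 0.34383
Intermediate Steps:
j(A) = 234/A (j(A) = -(-234)/A = 234/A)
b = 174/5921 (b = -174/((-346 + 377)*(-497 + 306)) = -174/(31*(-191)) = -174/(-5921) = -174*(-1)/5921 = -1/3*(-522/5921) = 174/5921 ≈ 0.029387)
b*j(G) = 174*(234/20)/5921 = 174*(234*(1/20))/5921 = (174/5921)*(117/10) = 10179/29605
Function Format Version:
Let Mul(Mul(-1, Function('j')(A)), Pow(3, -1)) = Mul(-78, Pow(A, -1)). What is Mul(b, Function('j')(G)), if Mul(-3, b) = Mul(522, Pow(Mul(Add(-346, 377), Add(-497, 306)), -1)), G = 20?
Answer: Rational(10179, 29605) ≈ 0.34383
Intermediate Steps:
Function('j')(A) = Mul(234, Pow(A, -1)) (Function('j')(A) = Mul(-3, Mul(-78, Pow(A, -1))) = Mul(234, Pow(A, -1)))
b = Rational(174, 5921) (b = Mul(Rational(-1, 3), Mul(522, Pow(Mul(Add(-346, 377), Add(-497, 306)), -1))) = Mul(Rational(-1, 3), Mul(522, Pow(Mul(31, -191), -1))) = Mul(Rational(-1, 3), Mul(522, Pow(-5921, -1))) = Mul(Rational(-1, 3), Mul(522, Rational(-1, 5921))) = Mul(Rational(-1, 3), Rational(-522, 5921)) = Rational(174, 5921) ≈ 0.029387)
Mul(b, Function('j')(G)) = Mul(Rational(174, 5921), Mul(234, Pow(20, -1))) = Mul(Rational(174, 5921), Mul(234, Rational(1, 20))) = Mul(Rational(174, 5921), Rational(117, 10)) = Rational(10179, 29605)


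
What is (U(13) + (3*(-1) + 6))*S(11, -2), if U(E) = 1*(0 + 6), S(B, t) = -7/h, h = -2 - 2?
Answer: 63/4 ≈ 15.750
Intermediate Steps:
h = -4
S(B, t) = 7/4 (S(B, t) = -7/(-4) = -7*(-¼) = 7/4)
U(E) = 6 (U(E) = 1*6 = 6)
(U(13) + (3*(-1) + 6))*S(11, -2) = (6 + (3*(-1) + 6))*(7/4) = (6 + (-3 + 6))*(7/4) = (6 + 3)*(7/4) = 9*(7/4) = 63/4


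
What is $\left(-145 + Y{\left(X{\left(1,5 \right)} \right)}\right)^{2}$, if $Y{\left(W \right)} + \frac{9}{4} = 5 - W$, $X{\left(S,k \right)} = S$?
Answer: $\frac{328329}{16} \approx 20521.0$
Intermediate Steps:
$Y{\left(W \right)} = \frac{11}{4} - W$ ($Y{\left(W \right)} = - \frac{9}{4} - \left(-5 + W\right) = \frac{11}{4} - W$)
$\left(-145 + Y{\left(X{\left(1,5 \right)} \right)}\right)^{2} = \left(-145 + \left(\frac{11}{4} - 1\right)\right)^{2} = \left(-145 + \frac{7}{4}\right)^{2} = \left(- \frac{573}{4}\right)^{2} = \frac{328329}{16}$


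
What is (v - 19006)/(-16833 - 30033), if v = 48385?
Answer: -9793/15622 ≈ -0.62687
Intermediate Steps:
(v - 19006)/(-16833 - 30033) = (48385 - 19006)/(-16833 - 30033) = 29379/(-46866) = 29379*(-1/46866) = -9793/15622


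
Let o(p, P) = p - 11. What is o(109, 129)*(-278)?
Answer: -27244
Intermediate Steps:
o(p, P) = -11 + p
o(109, 129)*(-278) = (-11 + 109)*(-278) = 98*(-278) = -27244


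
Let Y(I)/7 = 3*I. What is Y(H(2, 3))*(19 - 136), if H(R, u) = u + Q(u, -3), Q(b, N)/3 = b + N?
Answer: -7371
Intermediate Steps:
Q(b, N) = 3*N + 3*b (Q(b, N) = 3*(b + N) = 3*(N + b) = 3*N + 3*b)
H(R, u) = -9 + 4*u (H(R, u) = u + (3*(-3) + 3*u) = u + (-9 + 3*u) = -9 + 4*u)
Y(I) = 21*I (Y(I) = 7*(3*I) = 21*I)
Y(H(2, 3))*(19 - 136) = (21*(-9 + 4*3))*(19 - 136) = (21*(-9 + 12))*(-117) = (21*3)*(-117) = 63*(-117) = -7371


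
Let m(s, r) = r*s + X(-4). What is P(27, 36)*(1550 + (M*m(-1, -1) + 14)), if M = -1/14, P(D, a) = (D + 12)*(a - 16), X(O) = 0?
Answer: 8539050/7 ≈ 1.2199e+6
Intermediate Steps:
P(D, a) = (-16 + a)*(12 + D) (P(D, a) = (12 + D)*(-16 + a) = (-16 + a)*(12 + D))
M = -1/14 (M = -1*1/14 = -1/14 ≈ -0.071429)
m(s, r) = r*s (m(s, r) = r*s + 0 = r*s)
P(27, 36)*(1550 + (M*m(-1, -1) + 14)) = (-192 - 16*27 + 12*36 + 27*36)*(1550 + (-(-1)*(-1)/14 + 14)) = (-192 - 432 + 432 + 972)*(1550 + (-1/14*1 + 14)) = 780*(1550 + (-1/14 + 14)) = 780*(1550 + 195/14) = 780*(21895/14) = 8539050/7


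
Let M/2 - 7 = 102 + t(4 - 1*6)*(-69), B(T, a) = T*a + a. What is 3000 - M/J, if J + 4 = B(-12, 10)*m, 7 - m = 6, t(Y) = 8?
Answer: 170557/57 ≈ 2992.2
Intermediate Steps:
B(T, a) = a + T*a
m = 1 (m = 7 - 1*6 = 7 - 6 = 1)
M = -886 (M = 14 + 2*(102 + 8*(-69)) = 14 + 2*(102 - 552) = 14 + 2*(-450) = 14 - 900 = -886)
J = -114 (J = -4 + (10*(1 - 12))*1 = -4 + (10*(-11))*1 = -4 - 110*1 = -4 - 110 = -114)
3000 - M/J = 3000 - (-886)/(-114) = 3000 - (-886)*(-1)/114 = 3000 - 1*443/57 = 3000 - 443/57 = 170557/57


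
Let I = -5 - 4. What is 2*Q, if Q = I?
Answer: -18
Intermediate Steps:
I = -9
Q = -9
2*Q = 2*(-9) = -18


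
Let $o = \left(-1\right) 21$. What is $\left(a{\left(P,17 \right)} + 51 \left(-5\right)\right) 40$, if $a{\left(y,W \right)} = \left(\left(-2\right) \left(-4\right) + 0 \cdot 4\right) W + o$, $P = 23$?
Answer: $-5600$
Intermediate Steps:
$o = -21$
$a{\left(y,W \right)} = -21 + 8 W$ ($a{\left(y,W \right)} = \left(\left(-2\right) \left(-4\right) + 0 \cdot 4\right) W - 21 = \left(8 + 0\right) W - 21 = 8 W - 21 = -21 + 8 W$)
$\left(a{\left(P,17 \right)} + 51 \left(-5\right)\right) 40 = \left(\left(-21 + 8 \cdot 17\right) + 51 \left(-5\right)\right) 40 = \left(\left(-21 + 136\right) - 255\right) 40 = \left(115 - 255\right) 40 = \left(-140\right) 40 = -5600$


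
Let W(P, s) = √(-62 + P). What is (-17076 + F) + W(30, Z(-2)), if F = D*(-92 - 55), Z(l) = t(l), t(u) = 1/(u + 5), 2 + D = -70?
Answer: -6492 + 4*I*√2 ≈ -6492.0 + 5.6569*I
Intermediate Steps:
D = -72 (D = -2 - 70 = -72)
t(u) = 1/(5 + u)
Z(l) = 1/(5 + l)
F = 10584 (F = -72*(-92 - 55) = -72*(-147) = 10584)
(-17076 + F) + W(30, Z(-2)) = (-17076 + 10584) + √(-62 + 30) = -6492 + √(-32) = -6492 + 4*I*√2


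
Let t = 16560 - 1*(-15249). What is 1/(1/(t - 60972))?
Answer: -29163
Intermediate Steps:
t = 31809 (t = 16560 + 15249 = 31809)
1/(1/(t - 60972)) = 1/(1/(31809 - 60972)) = 1/(1/(-29163)) = 1/(-1/29163) = -29163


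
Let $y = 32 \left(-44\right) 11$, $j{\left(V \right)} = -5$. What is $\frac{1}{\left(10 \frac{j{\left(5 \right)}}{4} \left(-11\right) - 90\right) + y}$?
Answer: $- \frac{2}{30881} \approx -6.4765 \cdot 10^{-5}$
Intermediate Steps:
$y = -15488$ ($y = \left(-1408\right) 11 = -15488$)
$\frac{1}{\left(10 \frac{j{\left(5 \right)}}{4} \left(-11\right) - 90\right) + y} = \frac{1}{\left(10 \left(- \frac{5}{4}\right) \left(-11\right) - 90\right) - 15488} = \frac{1}{\left(\left(- \frac{25}{2}\right) \left(-11\right) - 90\right) - 15488} = \frac{1}{\left(\frac{275}{2} - 90\right) - 15488} = \frac{1}{\frac{95}{2} - 15488} = \frac{1}{- \frac{30881}{2}} = - \frac{2}{30881}$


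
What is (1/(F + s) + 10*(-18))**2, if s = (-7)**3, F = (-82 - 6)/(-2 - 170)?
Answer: 7027286715409/216884529 ≈ 32401.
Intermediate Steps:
F = 22/43 (F = -88/(-172) = -88*(-1/172) = 22/43 ≈ 0.51163)
s = -343
(1/(F + s) + 10*(-18))**2 = (1/(22/43 - 343) + 10*(-18))**2 = (1/(-14727/43) - 180)**2 = (-43/14727 - 180)**2 = (-2650903/14727)**2 = 7027286715409/216884529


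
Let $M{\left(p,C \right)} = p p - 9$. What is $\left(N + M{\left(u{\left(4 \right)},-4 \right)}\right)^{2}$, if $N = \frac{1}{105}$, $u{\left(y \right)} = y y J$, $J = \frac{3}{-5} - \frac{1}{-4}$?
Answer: $\frac{137921536}{275625} \approx 500.4$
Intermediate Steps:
$J = - \frac{7}{20}$ ($J = 3 \left(- \frac{1}{5}\right) - - \frac{1}{4} = - \frac{3}{5} + \frac{1}{4} = - \frac{7}{20} \approx -0.35$)
$u{\left(y \right)} = - \frac{7 y^{2}}{20}$ ($u{\left(y \right)} = y y \left(- \frac{7}{20}\right) = y^{2} \left(- \frac{7}{20}\right) = - \frac{7 y^{2}}{20}$)
$M{\left(p,C \right)} = -9 + p^{2}$ ($M{\left(p,C \right)} = p^{2} - 9 = -9 + p^{2}$)
$N = \frac{1}{105} \approx 0.0095238$
$\left(N + M{\left(u{\left(4 \right)},-4 \right)}\right)^{2} = \left(\frac{1}{105} - \left(9 - \left(- \frac{7 \cdot 4^{2}}{20}\right)^{2}\right)\right)^{2} = \left(\frac{1}{105} - \left(9 - \left(\left(- \frac{7}{20}\right) 16\right)^{2}\right)\right)^{2} = \left(\frac{1}{105} - \left(9 - \left(- \frac{28}{5}\right)^{2}\right)\right)^{2} = \left(\frac{1}{105} + \left(-9 + \frac{784}{25}\right)\right)^{2} = \left(\frac{1}{105} + \frac{559}{25}\right)^{2} = \left(\frac{11744}{525}\right)^{2} = \frac{137921536}{275625}$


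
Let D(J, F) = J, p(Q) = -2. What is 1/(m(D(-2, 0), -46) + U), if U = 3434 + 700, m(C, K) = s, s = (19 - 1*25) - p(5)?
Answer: 1/4130 ≈ 0.00024213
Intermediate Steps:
s = -4 (s = (19 - 1*25) - 1*(-2) = (19 - 25) + 2 = -6 + 2 = -4)
m(C, K) = -4
U = 4134
1/(m(D(-2, 0), -46) + U) = 1/(-4 + 4134) = 1/4130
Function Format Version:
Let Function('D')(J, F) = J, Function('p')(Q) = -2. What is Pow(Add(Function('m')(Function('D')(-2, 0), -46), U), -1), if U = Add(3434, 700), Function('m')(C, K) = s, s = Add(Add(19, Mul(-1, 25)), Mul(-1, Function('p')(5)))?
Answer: Rational(1, 4130) ≈ 0.00024213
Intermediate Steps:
s = -4 (s = Add(Add(19, Mul(-1, 25)), Mul(-1, -2)) = Add(Add(19, -25), 2) = Add(-6, 2) = -4)
Function('m')(C, K) = -4
U = 4134
Pow(Add(Function('m')(Function('D')(-2, 0), -46), U), -1) = Pow(Add(-4, 4134), -1) = Pow(4130, -1) = Rational(1, 4130)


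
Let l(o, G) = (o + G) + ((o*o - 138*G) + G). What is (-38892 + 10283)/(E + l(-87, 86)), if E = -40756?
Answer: 28609/44970 ≈ 0.63618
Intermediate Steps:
l(o, G) = o + o**2 - 136*G (l(o, G) = (G + o) + ((o**2 - 138*G) + G) = (G + o) + (o**2 - 137*G) = o + o**2 - 136*G)
(-38892 + 10283)/(E + l(-87, 86)) = (-38892 + 10283)/(-40756 + (-87 + (-87)**2 - 136*86)) = -28609/(-40756 + (-87 + 7569 - 11696)) = -28609/(-40756 - 4214) = -28609/(-44970) = -28609*(-1/44970) = 28609/44970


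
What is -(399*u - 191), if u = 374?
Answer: -149035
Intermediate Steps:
-(399*u - 191) = -(399*374 - 191) = -(149226 - 191) = -1*149035 = -149035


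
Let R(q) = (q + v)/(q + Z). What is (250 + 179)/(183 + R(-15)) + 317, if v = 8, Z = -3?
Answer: 1054139/3301 ≈ 319.34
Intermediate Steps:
R(q) = (8 + q)/(-3 + q) (R(q) = (q + 8)/(q - 3) = (8 + q)/(-3 + q))
(250 + 179)/(183 + R(-15)) + 317 = (250 + 179)/(183 + (8 - 15)/(-3 - 15)) + 317 = 429/(183 - 7/(-18)) + 317 = 429/(183 - 1/18*(-7)) + 317 = 429/(183 + 7/18) + 317 = 429/(3301/18) + 317 = 429*(18/3301) + 317 = 7722/3301 + 317 = 1054139/3301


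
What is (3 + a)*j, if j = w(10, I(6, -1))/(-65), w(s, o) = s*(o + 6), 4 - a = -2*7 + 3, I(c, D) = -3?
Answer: -108/13 ≈ -8.3077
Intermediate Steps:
a = 15 (a = 4 - (-2*7 + 3) = 4 - (-14 + 3) = 4 - 1*(-11) = 4 + 11 = 15)
w(s, o) = s*(6 + o)
j = -6/13 (j = (10*(6 - 3))/(-65) = (10*3)*(-1/65) = 30*(-1/65) = -6/13 ≈ -0.46154)
(3 + a)*j = (3 + 15)*(-6/13) = 18*(-6/13) = -108/13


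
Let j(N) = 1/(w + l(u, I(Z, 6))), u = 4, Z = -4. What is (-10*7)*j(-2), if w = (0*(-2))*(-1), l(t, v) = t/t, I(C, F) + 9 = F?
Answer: -70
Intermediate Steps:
I(C, F) = -9 + F
l(t, v) = 1
w = 0 (w = 0*(-1) = 0)
j(N) = 1 (j(N) = 1/(0 + 1) = 1/1 = 1)
(-10*7)*j(-2) = -10*7*1 = -70*1 = -70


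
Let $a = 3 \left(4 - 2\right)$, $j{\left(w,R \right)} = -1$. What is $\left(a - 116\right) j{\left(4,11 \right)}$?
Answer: $110$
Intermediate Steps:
$a = 6$ ($a = 3 \cdot 2 = 6$)
$\left(a - 116\right) j{\left(4,11 \right)} = \left(6 - 116\right) \left(-1\right) = \left(-110\right) \left(-1\right) = 110$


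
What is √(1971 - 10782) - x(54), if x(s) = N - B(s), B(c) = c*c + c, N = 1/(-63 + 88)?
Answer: 74249/25 + 3*I*√979 ≈ 2970.0 + 93.867*I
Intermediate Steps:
N = 1/25 ≈ 0.040000
B(c) = c + c² (B(c) = c² + c = c + c²)
x(s) = 1/25 - s*(1 + s)
√(1971 - 10782) - x(54) = √(1971 - 10782) - (1/25 - 1*54 - 1*54²) = √(-8811) - (1/25 - 54 - 1*2916) = 3*I*√979 - (1/25 - 54 - 2916) = 3*I*√979 - 1*(-74249/25) = 3*I*√979 + 74249/25 = 74249/25 + 3*I*√979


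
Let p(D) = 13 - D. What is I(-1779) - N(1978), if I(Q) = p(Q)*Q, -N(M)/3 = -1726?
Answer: -3193146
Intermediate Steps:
N(M) = 5178 (N(M) = -3*(-1726) = 5178)
I(Q) = Q*(13 - Q) (I(Q) = (13 - Q)*Q = Q*(13 - Q))
I(-1779) - N(1978) = -1779*(13 - 1*(-1779)) - 1*5178 = -1779*(13 + 1779) - 5178 = -1779*1792 - 5178 = -3187968 - 5178 = -3193146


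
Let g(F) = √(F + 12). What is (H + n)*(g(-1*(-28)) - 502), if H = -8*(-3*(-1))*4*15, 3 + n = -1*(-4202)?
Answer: -1385018 + 5518*√10 ≈ -1.3676e+6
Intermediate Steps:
g(F) = √(12 + F)
n = 4199 (n = -3 - 1*(-4202) = -3 + 4202 = 4199)
H = -1440 (H = -24*4*15 = -8*12*15 = -96*15 = -1440)
(H + n)*(g(-1*(-28)) - 502) = (-1440 + 4199)*(√(12 - 1*(-28)) - 502) = 2759*(√(12 + 28) - 502) = 2759*(√40 - 502) = 2759*(2*√10 - 502) = 2759*(-502 + 2*√10) = -1385018 + 5518*√10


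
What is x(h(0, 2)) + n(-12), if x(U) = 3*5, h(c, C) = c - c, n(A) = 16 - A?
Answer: 43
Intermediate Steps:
h(c, C) = 0
x(U) = 15
x(h(0, 2)) + n(-12) = 15 + (16 - 1*(-12)) = 15 + (16 + 12) = 15 + 28 = 43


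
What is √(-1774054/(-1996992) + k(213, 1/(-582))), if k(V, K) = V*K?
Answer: √34030103208578/8071176 ≈ 0.72276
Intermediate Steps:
k(V, K) = K*V
√(-1774054/(-1996992) + k(213, 1/(-582))) = √(-1774054/(-1996992) + 213/(-582)) = √(-1774054*(-1/1996992) - 1/582*213) = √(887027/998496 - 71/194) = √(50595011/96854112) = √34030103208578/8071176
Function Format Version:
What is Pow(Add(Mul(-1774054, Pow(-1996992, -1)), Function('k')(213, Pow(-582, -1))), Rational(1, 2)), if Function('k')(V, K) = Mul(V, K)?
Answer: Mul(Rational(1, 8071176), Pow(34030103208578, Rational(1, 2))) ≈ 0.72276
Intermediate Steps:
Function('k')(V, K) = Mul(K, V)
Pow(Add(Mul(-1774054, Pow(-1996992, -1)), Function('k')(213, Pow(-582, -1))), Rational(1, 2)) = Pow(Add(Mul(-1774054, Pow(-1996992, -1)), Mul(Pow(-582, -1), 213)), Rational(1, 2)) = Pow(Add(Mul(-1774054, Rational(-1, 1996992)), Mul(Rational(-1, 582), 213)), Rational(1, 2)) = Pow(Add(Rational(887027, 998496), Rational(-71, 194)), Rational(1, 2)) = Pow(Rational(50595011, 96854112), Rational(1, 2)) = Mul(Rational(1, 8071176), Pow(34030103208578, Rational(1, 2)))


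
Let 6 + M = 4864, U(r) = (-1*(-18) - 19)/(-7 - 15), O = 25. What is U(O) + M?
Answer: 106877/22 ≈ 4858.0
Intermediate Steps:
U(r) = 1/22 (U(r) = (18 - 19)/(-22) = -1*(-1/22) = 1/22)
M = 4858 (M = -6 + 4864 = 4858)
U(O) + M = 1/22 + 4858 = 106877/22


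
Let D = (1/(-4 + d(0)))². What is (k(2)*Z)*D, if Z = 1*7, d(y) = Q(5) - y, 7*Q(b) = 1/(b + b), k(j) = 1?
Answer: 34300/77841 ≈ 0.44064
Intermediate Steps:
Q(b) = 1/(14*b) (Q(b) = 1/(7*(b + b)) = 1/(7*((2*b))) = (1/(2*b))/7 = 1/(14*b))
d(y) = 1/70 - y (d(y) = (1/14)/5 - y = (1/14)*(⅕) - y = 1/70 - y)
D = 4900/77841 (D = (1/(-4 + (1/70 - 1*0)))² = (1/(-4 + (1/70 + 0)))² = (1/(-4 + 1/70))² = (1/(-279/70))² = (-70/279)² = 4900/77841 ≈ 0.062949)
Z = 7
(k(2)*Z)*D = (1*7)*(4900/77841) = 7*(4900/77841) = 34300/77841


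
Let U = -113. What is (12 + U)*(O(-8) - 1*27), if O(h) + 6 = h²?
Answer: -3131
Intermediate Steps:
O(h) = -6 + h²
(12 + U)*(O(-8) - 1*27) = (12 - 113)*((-6 + (-8)²) - 1*27) = -101*((-6 + 64) - 27) = -101*(58 - 27) = -101*31 = -3131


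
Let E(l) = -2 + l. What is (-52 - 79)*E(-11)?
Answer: 1703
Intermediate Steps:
(-52 - 79)*E(-11) = (-52 - 79)*(-2 - 11) = -131*(-13) = 1703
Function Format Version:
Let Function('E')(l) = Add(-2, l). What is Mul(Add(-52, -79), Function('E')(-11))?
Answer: 1703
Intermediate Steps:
Mul(Add(-52, -79), Function('E')(-11)) = Mul(Add(-52, -79), Add(-2, -11)) = Mul(-131, -13) = 1703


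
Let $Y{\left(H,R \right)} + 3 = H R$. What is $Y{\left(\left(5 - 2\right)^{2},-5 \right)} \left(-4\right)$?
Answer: $192$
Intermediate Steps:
$Y{\left(H,R \right)} = -3 + H R$
$Y{\left(\left(5 - 2\right)^{2},-5 \right)} \left(-4\right) = \left(-3 + \left(5 - 2\right)^{2} \left(-5\right)\right) \left(-4\right) = \left(-3 + 3^{2} \left(-5\right)\right) \left(-4\right) = \left(-3 + 9 \left(-5\right)\right) \left(-4\right) = \left(-3 - 45\right) \left(-4\right) = \left(-48\right) \left(-4\right) = 192$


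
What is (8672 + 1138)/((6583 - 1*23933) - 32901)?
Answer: -9810/50251 ≈ -0.19522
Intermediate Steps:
(8672 + 1138)/((6583 - 1*23933) - 32901) = 9810/((6583 - 23933) - 32901) = 9810/(-17350 - 32901) = 9810/(-50251) = 9810*(-1/50251) = -9810/50251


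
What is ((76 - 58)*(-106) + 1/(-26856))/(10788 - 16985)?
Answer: 51241249/166426632 ≈ 0.30789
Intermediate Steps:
((76 - 58)*(-106) + 1/(-26856))/(10788 - 16985) = (18*(-106) - 1/26856)/(-6197) = (-1908 - 1/26856)*(-1/6197) = -51241249/26856*(-1/6197) = 51241249/166426632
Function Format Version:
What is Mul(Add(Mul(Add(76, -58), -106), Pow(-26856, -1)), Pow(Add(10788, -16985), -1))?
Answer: Rational(51241249, 166426632) ≈ 0.30789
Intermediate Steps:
Mul(Add(Mul(Add(76, -58), -106), Pow(-26856, -1)), Pow(Add(10788, -16985), -1)) = Mul(Add(Mul(18, -106), Rational(-1, 26856)), Pow(-6197, -1)) = Mul(Add(-1908, Rational(-1, 26856)), Rational(-1, 6197)) = Mul(Rational(-51241249, 26856), Rational(-1, 6197)) = Rational(51241249, 166426632)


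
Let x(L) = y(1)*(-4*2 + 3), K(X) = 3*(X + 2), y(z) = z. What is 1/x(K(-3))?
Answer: -⅕ ≈ -0.20000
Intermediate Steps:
K(X) = 6 + 3*X (K(X) = 3*(2 + X) = 6 + 3*X)
x(L) = -5 (x(L) = 1*(-4*2 + 3) = 1*(-8 + 3) = 1*(-5) = -5)
1/x(K(-3)) = 1/(-5) = -⅕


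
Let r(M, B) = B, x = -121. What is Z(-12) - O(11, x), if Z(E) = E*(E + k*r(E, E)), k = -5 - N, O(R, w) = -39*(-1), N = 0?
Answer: -615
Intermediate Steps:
O(R, w) = 39
k = -5 (k = -5 - 1*0 = -5 + 0 = -5)
Z(E) = -4*E² (Z(E) = E*(E - 5*E) = E*(-4*E) = -4*E²)
Z(-12) - O(11, x) = -4*(-12)² - 1*39 = -4*144 - 39 = -576 - 39 = -615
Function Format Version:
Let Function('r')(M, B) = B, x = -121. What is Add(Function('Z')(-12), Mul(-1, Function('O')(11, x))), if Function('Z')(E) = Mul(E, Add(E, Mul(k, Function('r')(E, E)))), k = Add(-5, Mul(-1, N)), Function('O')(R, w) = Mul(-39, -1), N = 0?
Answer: -615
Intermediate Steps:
Function('O')(R, w) = 39
k = -5 (k = Add(-5, Mul(-1, 0)) = Add(-5, 0) = -5)
Function('Z')(E) = Mul(-4, Pow(E, 2)) (Function('Z')(E) = Mul(E, Add(E, Mul(-5, E))) = Mul(E, Mul(-4, E)) = Mul(-4, Pow(E, 2)))
Add(Function('Z')(-12), Mul(-1, Function('O')(11, x))) = Add(Mul(-4, Pow(-12, 2)), Mul(-1, 39)) = Add(Mul(-4, 144), -39) = Add(-576, -39) = -615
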